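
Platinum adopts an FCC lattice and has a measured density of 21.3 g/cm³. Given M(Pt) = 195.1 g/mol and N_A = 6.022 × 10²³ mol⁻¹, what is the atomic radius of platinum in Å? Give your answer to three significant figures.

For an FCC cell (Z = 4), a³ = Z·M/(N_A·ρ) = 4 × 195.1 / (6.022 × 10²³ × 21.30) = 6.084 × 10^-23 cm³, so a = 3.933 × 10^-8 cm = 3.933 Å.
Atoms touch along the face diagonal, so √2·a = 4r, so r = 0.3536 × a = 1.39 Å.

1.39 Å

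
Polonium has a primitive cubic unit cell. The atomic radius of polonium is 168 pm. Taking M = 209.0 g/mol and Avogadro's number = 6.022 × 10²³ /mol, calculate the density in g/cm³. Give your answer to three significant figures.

9.15 g/cm³

In a simple cubic lattice, atoms touch along the cell edge, so a = 2r, giving a = 336.0 pm = 3.360 × 10^-8 cm.
With Z = 1, ρ = Z·M/(N_A·a³) = 1 × 209.0 / (6.022 × 10²³ × 3.793 × 10^-23) = 9.149 g/cm³.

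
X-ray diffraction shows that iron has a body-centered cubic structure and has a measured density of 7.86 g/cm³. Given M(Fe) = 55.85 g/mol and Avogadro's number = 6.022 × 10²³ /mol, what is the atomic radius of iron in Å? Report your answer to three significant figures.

1.24 Å

For a BCC cell (Z = 2), a³ = Z·M/(N_A·ρ) = 2 × 55.85 / (6.022 × 10²³ × 7.860) = 2.360 × 10^-23 cm³, so a = 2.868 × 10^-8 cm = 2.868 Å.
Atoms touch along the body diagonal, so √3·a = 4r, so r = 0.4330 × a = 1.24 Å.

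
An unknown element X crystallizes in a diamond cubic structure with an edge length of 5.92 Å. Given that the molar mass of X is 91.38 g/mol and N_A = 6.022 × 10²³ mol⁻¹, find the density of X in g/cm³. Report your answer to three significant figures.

5.85 g/cm³

A diamond cubic unit cell contains Z = 8 atoms.
Cell volume: a³ = (5.92 Å)³ = (5.920 × 10^-8 cm)³ = 2.075 × 10^-22 cm³.
ρ = Z·M/(N_A·a³) = 8 × 91.38 / (6.022 × 10²³ × 2.075 × 10^-22) = 5.851 g/cm³.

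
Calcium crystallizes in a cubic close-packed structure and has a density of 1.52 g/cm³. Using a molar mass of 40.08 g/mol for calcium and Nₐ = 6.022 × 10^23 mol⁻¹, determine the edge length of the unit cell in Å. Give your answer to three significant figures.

5.60 Å

With Z = 4 atoms per FCC cell, a³ = Z·M/(N_A·ρ) = 4 × 40.08 / (6.022 × 10²³ × 1.520 g/cm³) = 1.751 × 10^-22 cm³.
a = (1.751 × 10^-22)^(1/3) = 5.595 × 10^-8 cm = 5.60 Å.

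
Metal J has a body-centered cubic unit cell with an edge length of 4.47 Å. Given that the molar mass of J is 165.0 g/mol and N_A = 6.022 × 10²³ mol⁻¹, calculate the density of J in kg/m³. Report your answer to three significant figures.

A BCC unit cell contains Z = 2 atoms.
Cell volume: a³ = (4.47 Å)³ = (4.470 × 10^-8 cm)³ = 8.931 × 10^-23 cm³.
ρ = Z·M/(N_A·a³) = 2 × 165.0 / (6.022 × 10²³ × 8.931 × 10^-23) = 6.136 g/cm³ = 6140 kg/m³.

6140 kg/m³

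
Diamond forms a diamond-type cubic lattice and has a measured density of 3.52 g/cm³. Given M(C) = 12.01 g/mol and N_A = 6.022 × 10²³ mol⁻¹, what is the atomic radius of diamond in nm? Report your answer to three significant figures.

0.0772 nm

For a diamond cubic cell (Z = 8), a³ = Z·M/(N_A·ρ) = 8 × 12.01 / (6.022 × 10²³ × 3.520) = 4.533 × 10^-23 cm³, so a = 3.565 × 10^-8 cm = 0.3565 nm.
Nearest neighbors lie along the body diagonal with √3·a = 8r, so r = 0.2165 × a = 0.0772 nm.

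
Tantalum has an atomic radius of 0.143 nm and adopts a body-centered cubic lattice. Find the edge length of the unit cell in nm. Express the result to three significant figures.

In a BCC lattice, atoms touch along the body diagonal, so √3·a = 4r.
a = 4r/√3 = 4 × 0.143 / 1.7321 = 0.330 nm.

0.330 nm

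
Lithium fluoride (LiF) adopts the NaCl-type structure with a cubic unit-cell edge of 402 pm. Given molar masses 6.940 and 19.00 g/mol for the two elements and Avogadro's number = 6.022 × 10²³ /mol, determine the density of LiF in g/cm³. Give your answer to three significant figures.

The NaCl-type structure contains Z = 4 formula units per cell; M(LiF) = 6.940 + 19.00 = 25.94 g/mol.
a³ = (4.020 × 10^-8 cm)³ = 6.496 × 10^-23 cm³.
ρ = 4 × 25.94 / (6.022 × 10²³ × 6.496 × 10^-23) = 2.652 g/cm³.

2.65 g/cm³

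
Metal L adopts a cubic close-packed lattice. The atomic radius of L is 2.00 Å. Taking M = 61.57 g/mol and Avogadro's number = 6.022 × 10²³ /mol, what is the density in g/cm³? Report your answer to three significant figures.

2.26 g/cm³

In an FCC lattice, atoms touch along the face diagonal, so √2·a = 4r, giving a = 5.657 Å = 5.657 × 10^-8 cm.
With Z = 4, ρ = Z·M/(N_A·a³) = 4 × 61.57 / (6.022 × 10²³ × 1.810 × 10^-22) = 2.259 g/cm³.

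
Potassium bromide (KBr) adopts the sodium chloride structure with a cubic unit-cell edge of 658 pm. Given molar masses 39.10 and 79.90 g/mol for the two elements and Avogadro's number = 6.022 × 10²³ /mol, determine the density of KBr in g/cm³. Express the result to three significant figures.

2.77 g/cm³

The sodium chloride structure contains Z = 4 formula units per cell; M(KBr) = 39.10 + 79.90 = 119.0 g/mol.
a³ = (6.580 × 10^-8 cm)³ = 2.849 × 10^-22 cm³.
ρ = 4 × 119.0 / (6.022 × 10²³ × 2.849 × 10^-22) = 2.775 g/cm³.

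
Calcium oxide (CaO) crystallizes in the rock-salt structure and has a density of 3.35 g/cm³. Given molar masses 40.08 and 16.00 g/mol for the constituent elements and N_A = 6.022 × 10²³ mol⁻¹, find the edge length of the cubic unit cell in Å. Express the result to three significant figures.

4.81 Å

M(CaO) = 56.08 g/mol; Z = 4 formula units per cell.
a³ = Z·M/(N_A·ρ) = 4 × 56.08 / (6.022 × 10²³ × 3.35) = 1.112 × 10^-22 cm³, so a = 4.809 × 10^-8 cm = 4.81 Å.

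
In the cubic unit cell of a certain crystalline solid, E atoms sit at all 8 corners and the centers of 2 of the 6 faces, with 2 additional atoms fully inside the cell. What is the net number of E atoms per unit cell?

Corner atoms are shared by 8 cells (1/8 each), face atoms by 2 (1/2 each), interior atoms are unshared.
Net atoms = 8 × 1/8 + 2 × 1/2 + 2 = 1 + 1 + 2 = 4.

4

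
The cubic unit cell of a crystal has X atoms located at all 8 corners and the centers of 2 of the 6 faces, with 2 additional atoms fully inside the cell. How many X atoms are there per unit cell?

Corner atoms are shared by 8 cells (1/8 each), face atoms by 2 (1/2 each), interior atoms are unshared.
Net atoms = 8 × 1/8 + 2 × 1/2 + 2 = 1 + 1 + 2 = 4.

4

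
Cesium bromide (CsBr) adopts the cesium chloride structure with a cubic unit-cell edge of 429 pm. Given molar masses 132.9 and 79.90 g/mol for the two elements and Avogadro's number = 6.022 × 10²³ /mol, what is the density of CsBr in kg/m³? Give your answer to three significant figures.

4480 kg/m³

The cesium chloride structure contains Z = 1 formula unit per cell; M(CsBr) = 132.9 + 79.90 = 212.8 g/mol.
a³ = (4.290 × 10^-8 cm)³ = 7.895 × 10^-23 cm³.
ρ = 1 × 212.8 / (6.022 × 10²³ × 7.895 × 10^-23) = 4.476 g/cm³ = 4480 kg/m³.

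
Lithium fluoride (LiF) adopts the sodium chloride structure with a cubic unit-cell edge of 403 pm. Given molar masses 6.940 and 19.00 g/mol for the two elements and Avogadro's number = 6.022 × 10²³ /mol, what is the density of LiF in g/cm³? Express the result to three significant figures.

The sodium chloride structure contains Z = 4 formula units per cell; M(LiF) = 6.940 + 19.00 = 25.94 g/mol.
a³ = (4.030 × 10^-8 cm)³ = 6.545 × 10^-23 cm³.
ρ = 4 × 25.94 / (6.022 × 10²³ × 6.545 × 10^-23) = 2.633 g/cm³.

2.63 g/cm³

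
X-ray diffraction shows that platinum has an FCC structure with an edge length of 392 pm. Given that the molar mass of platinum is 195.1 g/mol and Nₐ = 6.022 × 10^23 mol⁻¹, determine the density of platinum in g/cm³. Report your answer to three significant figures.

An FCC unit cell contains Z = 4 atoms.
Cell volume: a³ = (392 pm)³ = (3.920 × 10^-8 cm)³ = 6.024 × 10^-23 cm³.
ρ = Z·M/(N_A·a³) = 4 × 195.1 / (6.022 × 10²³ × 6.024 × 10^-23) = 21.51 g/cm³.

21.5 g/cm³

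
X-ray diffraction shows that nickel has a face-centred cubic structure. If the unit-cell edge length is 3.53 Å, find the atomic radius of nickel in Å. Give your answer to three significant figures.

1.25 Å

In an FCC lattice, atoms touch along the face diagonal, so √2·a = 4r.
r = √2·a/4 = 1.4142 × 3.53 / 4 = 1.25 Å.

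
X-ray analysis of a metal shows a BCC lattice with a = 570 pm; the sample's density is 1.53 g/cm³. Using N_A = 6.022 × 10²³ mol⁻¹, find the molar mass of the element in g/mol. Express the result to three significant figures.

A BCC cell has Z = 2 atoms; a = 5.700 × 10^-8 cm.
M = ρ·N_A·a³/Z = 1.53 × 6.022 × 10²³ × 1.852 × 10^-22 / 2 = 85.3 g/mol.

85.3 g/mol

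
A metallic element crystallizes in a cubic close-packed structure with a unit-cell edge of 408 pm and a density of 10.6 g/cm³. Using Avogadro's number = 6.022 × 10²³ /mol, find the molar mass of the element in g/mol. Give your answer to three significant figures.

An FCC cell has Z = 4 atoms; a = 4.080 × 10^-8 cm.
M = ρ·N_A·a³/Z = 10.6 × 6.022 × 10²³ × 6.792 × 10^-23 / 4 = 108 g/mol.

108 g/mol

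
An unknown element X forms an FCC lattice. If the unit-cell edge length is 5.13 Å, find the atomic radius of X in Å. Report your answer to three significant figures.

In an FCC lattice, atoms touch along the face diagonal, so √2·a = 4r.
r = √2·a/4 = 1.4142 × 5.13 / 4 = 1.81 Å.

1.81 Å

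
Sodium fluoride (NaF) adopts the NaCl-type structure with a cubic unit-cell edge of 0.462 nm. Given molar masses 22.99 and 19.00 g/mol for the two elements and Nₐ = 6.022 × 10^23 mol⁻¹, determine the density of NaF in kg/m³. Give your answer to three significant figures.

The NaCl-type structure contains Z = 4 formula units per cell; M(NaF) = 22.99 + 19.00 = 41.99 g/mol.
a³ = (4.620 × 10^-8 cm)³ = 9.861 × 10^-23 cm³.
ρ = 4 × 41.99 / (6.022 × 10²³ × 9.861 × 10^-23) = 2.828 g/cm³ = 2830 kg/m³.

2830 kg/m³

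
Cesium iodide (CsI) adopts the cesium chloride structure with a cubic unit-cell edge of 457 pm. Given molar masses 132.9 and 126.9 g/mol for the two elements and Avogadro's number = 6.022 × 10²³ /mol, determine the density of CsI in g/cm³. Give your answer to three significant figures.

The cesium chloride structure contains Z = 1 formula unit per cell; M(CsI) = 132.9 + 126.9 = 259.8 g/mol.
a³ = (4.570 × 10^-8 cm)³ = 9.544 × 10^-23 cm³.
ρ = 1 × 259.8 / (6.022 × 10²³ × 9.544 × 10^-23) = 4.520 g/cm³.

4.52 g/cm³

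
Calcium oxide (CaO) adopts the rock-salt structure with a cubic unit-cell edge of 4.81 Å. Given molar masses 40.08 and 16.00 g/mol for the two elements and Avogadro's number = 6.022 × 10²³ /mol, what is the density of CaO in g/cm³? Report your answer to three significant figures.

3.35 g/cm³

The rock-salt structure contains Z = 4 formula units per cell; M(CaO) = 40.08 + 16.00 = 56.08 g/mol.
a³ = (4.810 × 10^-8 cm)³ = 1.113 × 10^-22 cm³.
ρ = 4 × 56.08 / (6.022 × 10²³ × 1.113 × 10^-22) = 3.347 g/cm³.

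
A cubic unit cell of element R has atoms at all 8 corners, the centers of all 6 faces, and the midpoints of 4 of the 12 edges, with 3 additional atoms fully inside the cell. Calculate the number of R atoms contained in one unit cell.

Corner atoms are shared by 8 cells (1/8 each), face atoms by 2 (1/2 each), edge atoms by 4 (1/4 each), interior atoms are unshared.
Net atoms = 8 × 1/8 + 6 × 1/2 + 4 × 1/4 + 3 = 1 + 3 + 1 + 3 = 8.

8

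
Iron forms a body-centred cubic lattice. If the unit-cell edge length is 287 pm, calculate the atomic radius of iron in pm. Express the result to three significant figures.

124 pm

In a BCC lattice, atoms touch along the body diagonal, so √3·a = 4r.
r = √3·a/4 = 1.7321 × 287 / 4 = 124 pm.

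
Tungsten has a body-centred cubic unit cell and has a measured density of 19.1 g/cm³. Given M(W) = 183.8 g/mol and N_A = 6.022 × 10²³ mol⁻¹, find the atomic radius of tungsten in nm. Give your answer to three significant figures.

For a BCC cell (Z = 2), a³ = Z·M/(N_A·ρ) = 2 × 183.8 / (6.022 × 10²³ × 19.10) = 3.196 × 10^-23 cm³, so a = 3.173 × 10^-8 cm = 0.3173 nm.
Atoms touch along the body diagonal, so √3·a = 4r, so r = 0.4330 × a = 0.137 nm.

0.137 nm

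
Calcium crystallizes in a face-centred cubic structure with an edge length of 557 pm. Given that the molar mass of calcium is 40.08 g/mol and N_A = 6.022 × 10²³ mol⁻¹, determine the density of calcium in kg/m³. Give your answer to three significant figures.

1540 kg/m³

An FCC unit cell contains Z = 4 atoms.
Cell volume: a³ = (557 pm)³ = (5.570 × 10^-8 cm)³ = 1.728 × 10^-22 cm³.
ρ = Z·M/(N_A·a³) = 4 × 40.08 / (6.022 × 10²³ × 1.728 × 10^-22) = 1.541 g/cm³ = 1540 kg/m³.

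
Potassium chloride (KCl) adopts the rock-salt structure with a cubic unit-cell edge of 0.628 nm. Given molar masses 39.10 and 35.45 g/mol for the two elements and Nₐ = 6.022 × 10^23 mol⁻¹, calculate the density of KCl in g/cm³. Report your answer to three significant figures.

The rock-salt structure contains Z = 4 formula units per cell; M(KCl) = 39.10 + 35.45 = 74.55 g/mol.
a³ = (6.280 × 10^-8 cm)³ = 2.477 × 10^-22 cm³.
ρ = 4 × 74.55 / (6.022 × 10²³ × 2.477 × 10^-22) = 1.999 g/cm³.

2.00 g/cm³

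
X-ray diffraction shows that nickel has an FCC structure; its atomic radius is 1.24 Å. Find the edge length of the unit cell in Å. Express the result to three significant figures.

3.51 Å

In an FCC lattice, atoms touch along the face diagonal, so √2·a = 4r.
a = 4r/√2 = 4 × 1.24 / 1.4142 = 3.51 Å.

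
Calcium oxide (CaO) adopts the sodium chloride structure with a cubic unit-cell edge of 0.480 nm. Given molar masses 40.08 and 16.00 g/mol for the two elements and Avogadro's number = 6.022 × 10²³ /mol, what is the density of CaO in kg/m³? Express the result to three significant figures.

3370 kg/m³

The sodium chloride structure contains Z = 4 formula units per cell; M(CaO) = 40.08 + 16.00 = 56.08 g/mol.
a³ = (4.800 × 10^-8 cm)³ = 1.106 × 10^-22 cm³.
ρ = 4 × 56.08 / (6.022 × 10²³ × 1.106 × 10^-22) = 3.368 g/cm³ = 3370 kg/m³.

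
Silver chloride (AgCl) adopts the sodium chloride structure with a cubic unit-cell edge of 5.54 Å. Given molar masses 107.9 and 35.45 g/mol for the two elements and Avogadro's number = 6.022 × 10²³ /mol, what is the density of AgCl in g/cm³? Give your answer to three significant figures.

5.60 g/cm³

The sodium chloride structure contains Z = 4 formula units per cell; M(AgCl) = 107.9 + 35.45 = 143.35 g/mol.
a³ = (5.540 × 10^-8 cm)³ = 1.700 × 10^-22 cm³.
ρ = 4 × 143.35 / (6.022 × 10²³ × 1.700 × 10^-22) = 5.600 g/cm³.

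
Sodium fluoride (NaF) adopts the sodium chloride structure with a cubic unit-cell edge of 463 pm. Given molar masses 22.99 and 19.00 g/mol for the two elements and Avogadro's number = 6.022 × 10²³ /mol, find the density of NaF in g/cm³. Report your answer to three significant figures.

2.81 g/cm³

The sodium chloride structure contains Z = 4 formula units per cell; M(NaF) = 22.99 + 19.00 = 41.99 g/mol.
a³ = (4.630 × 10^-8 cm)³ = 9.925 × 10^-23 cm³.
ρ = 4 × 41.99 / (6.022 × 10²³ × 9.925 × 10^-23) = 2.810 g/cm³.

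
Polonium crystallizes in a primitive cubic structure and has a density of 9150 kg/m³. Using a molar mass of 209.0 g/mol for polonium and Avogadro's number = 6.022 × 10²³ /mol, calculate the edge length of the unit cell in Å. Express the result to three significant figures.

With Z = 1 atom per simple cubic cell, a³ = Z·M/(N_A·ρ) = 1 × 209.0 / (6.022 × 10²³ × 9.150 g/cm³) = 3.793 × 10^-23 cm³.
a = (3.793 × 10^-23)^(1/3) = 3.360 × 10^-8 cm = 3.36 Å.

3.36 Å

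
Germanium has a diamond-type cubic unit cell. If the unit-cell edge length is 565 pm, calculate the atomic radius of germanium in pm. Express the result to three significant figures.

In a diamond cubic lattice, nearest neighbors lie along the body diagonal with √3·a = 8r.
r = √3·a/8 = 1.7321 × 565 / 8 = 122 pm.

122 pm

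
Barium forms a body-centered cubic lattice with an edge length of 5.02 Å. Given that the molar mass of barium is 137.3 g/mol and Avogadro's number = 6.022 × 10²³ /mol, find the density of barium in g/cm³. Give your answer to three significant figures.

A BCC unit cell contains Z = 2 atoms.
Cell volume: a³ = (5.02 Å)³ = (5.020 × 10^-8 cm)³ = 1.265 × 10^-22 cm³.
ρ = Z·M/(N_A·a³) = 2 × 137.3 / (6.022 × 10²³ × 1.265 × 10^-22) = 3.605 g/cm³.

3.60 g/cm³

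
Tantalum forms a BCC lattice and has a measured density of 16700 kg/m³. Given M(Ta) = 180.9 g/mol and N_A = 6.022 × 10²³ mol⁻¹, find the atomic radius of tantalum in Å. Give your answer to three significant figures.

For a BCC cell (Z = 2), a³ = Z·M/(N_A·ρ) = 2 × 180.9 / (6.022 × 10²³ × 16.70) = 3.598 × 10^-23 cm³, so a = 3.301 × 10^-8 cm = 3.301 Å.
Atoms touch along the body diagonal, so √3·a = 4r, so r = 0.4330 × a = 1.43 Å.

1.43 Å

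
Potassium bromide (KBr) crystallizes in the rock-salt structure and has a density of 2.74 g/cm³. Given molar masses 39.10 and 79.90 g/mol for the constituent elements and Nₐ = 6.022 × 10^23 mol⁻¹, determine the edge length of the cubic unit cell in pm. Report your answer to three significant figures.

661 pm

M(KBr) = 119.0 g/mol; Z = 4 formula units per cell.
a³ = Z·M/(N_A·ρ) = 4 × 119.0 / (6.022 × 10²³ × 2.74) = 2.885 × 10^-22 cm³, so a = 6.608 × 10^-8 cm = 661 pm.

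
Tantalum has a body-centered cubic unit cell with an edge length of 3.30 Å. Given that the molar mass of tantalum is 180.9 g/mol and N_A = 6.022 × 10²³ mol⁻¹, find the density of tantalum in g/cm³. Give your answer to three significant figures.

A BCC unit cell contains Z = 2 atoms.
Cell volume: a³ = (3.30 Å)³ = (3.300 × 10^-8 cm)³ = 3.594 × 10^-23 cm³.
ρ = Z·M/(N_A·a³) = 2 × 180.9 / (6.022 × 10²³ × 3.594 × 10^-23) = 16.72 g/cm³.

16.7 g/cm³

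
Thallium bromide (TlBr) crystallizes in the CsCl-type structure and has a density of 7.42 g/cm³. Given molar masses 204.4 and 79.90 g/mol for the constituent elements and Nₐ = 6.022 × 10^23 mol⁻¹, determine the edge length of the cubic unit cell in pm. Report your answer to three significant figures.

M(TlBr) = 284.3 g/mol; Z = 1 formula unit per cell.
a³ = Z·M/(N_A·ρ) = 1 × 284.3 / (6.022 × 10²³ × 7.42) = 6.363 × 10^-23 cm³, so a = 3.992 × 10^-8 cm = 399 pm.

399 pm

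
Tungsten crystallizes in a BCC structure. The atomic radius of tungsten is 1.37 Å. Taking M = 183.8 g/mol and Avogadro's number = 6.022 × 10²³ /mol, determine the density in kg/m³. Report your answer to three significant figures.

In a BCC lattice, atoms touch along the body diagonal, so √3·a = 4r, giving a = 3.164 Å = 3.164 × 10^-8 cm.
With Z = 2, ρ = Z·M/(N_A·a³) = 2 × 183.8 / (6.022 × 10²³ × 3.167 × 10^-23) = 19.27 g/cm³ = 19300 kg/m³.

19300 kg/m³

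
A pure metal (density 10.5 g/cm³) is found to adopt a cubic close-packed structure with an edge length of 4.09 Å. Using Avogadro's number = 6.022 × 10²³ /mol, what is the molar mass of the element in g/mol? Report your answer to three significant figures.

An FCC cell has Z = 4 atoms; a = 4.090 × 10^-8 cm.
M = ρ·N_A·a³/Z = 10.5 × 6.022 × 10²³ × 6.842 × 10^-23 / 4 = 108 g/mol.

108 g/mol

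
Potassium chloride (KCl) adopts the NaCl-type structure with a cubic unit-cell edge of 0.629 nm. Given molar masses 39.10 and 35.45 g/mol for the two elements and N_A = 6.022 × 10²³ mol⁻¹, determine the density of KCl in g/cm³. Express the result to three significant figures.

1.99 g/cm³

The NaCl-type structure contains Z = 4 formula units per cell; M(KCl) = 39.10 + 35.45 = 74.55 g/mol.
a³ = (6.290 × 10^-8 cm)³ = 2.489 × 10^-22 cm³.
ρ = 4 × 74.55 / (6.022 × 10²³ × 2.489 × 10^-22) = 1.990 g/cm³.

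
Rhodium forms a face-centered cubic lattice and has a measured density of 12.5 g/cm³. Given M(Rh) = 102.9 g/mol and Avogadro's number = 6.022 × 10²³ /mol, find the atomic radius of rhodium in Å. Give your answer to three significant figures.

For an FCC cell (Z = 4), a³ = Z·M/(N_A·ρ) = 4 × 102.9 / (6.022 × 10²³ × 12.50) = 5.468 × 10^-23 cm³, so a = 3.796 × 10^-8 cm = 3.796 Å.
Atoms touch along the face diagonal, so √2·a = 4r, so r = 0.3536 × a = 1.34 Å.

1.34 Å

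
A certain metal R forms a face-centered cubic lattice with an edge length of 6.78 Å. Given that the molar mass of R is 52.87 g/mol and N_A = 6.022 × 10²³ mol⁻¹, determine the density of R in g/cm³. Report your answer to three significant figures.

An FCC unit cell contains Z = 4 atoms.
Cell volume: a³ = (6.78 Å)³ = (6.780 × 10^-8 cm)³ = 3.117 × 10^-22 cm³.
ρ = Z·M/(N_A·a³) = 4 × 52.87 / (6.022 × 10²³ × 3.117 × 10^-22) = 1.127 g/cm³.

1.13 g/cm³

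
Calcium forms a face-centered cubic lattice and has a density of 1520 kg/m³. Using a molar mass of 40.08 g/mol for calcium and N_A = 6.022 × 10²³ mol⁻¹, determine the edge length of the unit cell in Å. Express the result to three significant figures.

5.60 Å

With Z = 4 atoms per FCC cell, a³ = Z·M/(N_A·ρ) = 4 × 40.08 / (6.022 × 10²³ × 1.520 g/cm³) = 1.751 × 10^-22 cm³.
a = (1.751 × 10^-22)^(1/3) = 5.595 × 10^-8 cm = 5.60 Å.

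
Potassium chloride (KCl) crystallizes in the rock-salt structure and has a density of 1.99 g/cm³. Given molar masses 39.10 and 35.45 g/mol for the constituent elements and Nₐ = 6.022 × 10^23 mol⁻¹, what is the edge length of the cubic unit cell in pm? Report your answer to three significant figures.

M(KCl) = 74.55 g/mol; Z = 4 formula units per cell.
a³ = Z·M/(N_A·ρ) = 4 × 74.55 / (6.022 × 10²³ × 1.99) = 2.488 × 10^-22 cm³, so a = 6.290 × 10^-8 cm = 629 pm.

629 pm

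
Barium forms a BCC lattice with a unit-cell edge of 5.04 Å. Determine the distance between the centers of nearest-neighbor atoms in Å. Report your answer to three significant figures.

In a BCC structure, atoms touch along the body diagonal, so √3·a = 4r; the nearest-neighbor distance equals 2r = 0.8660·a.
d = 0.8660 × 5.04 = 4.36 Å.

4.36 Å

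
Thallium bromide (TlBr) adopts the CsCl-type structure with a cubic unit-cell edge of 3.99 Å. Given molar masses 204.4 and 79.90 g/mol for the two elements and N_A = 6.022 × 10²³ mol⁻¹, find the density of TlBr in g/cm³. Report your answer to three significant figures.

The CsCl-type structure contains Z = 1 formula unit per cell; M(TlBr) = 204.4 + 79.90 = 284.3 g/mol.
a³ = (3.990 × 10^-8 cm)³ = 6.352 × 10^-23 cm³.
ρ = 1 × 284.3 / (6.022 × 10²³ × 6.352 × 10^-23) = 7.432 g/cm³.

7.43 g/cm³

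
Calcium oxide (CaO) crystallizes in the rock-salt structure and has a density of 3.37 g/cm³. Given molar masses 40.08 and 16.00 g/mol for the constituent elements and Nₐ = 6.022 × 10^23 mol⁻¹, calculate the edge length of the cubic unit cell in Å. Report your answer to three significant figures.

4.80 Å

M(CaO) = 56.08 g/mol; Z = 4 formula units per cell.
a³ = Z·M/(N_A·ρ) = 4 × 56.08 / (6.022 × 10²³ × 3.37) = 1.105 × 10^-22 cm³, so a = 4.799 × 10^-8 cm = 4.80 Å.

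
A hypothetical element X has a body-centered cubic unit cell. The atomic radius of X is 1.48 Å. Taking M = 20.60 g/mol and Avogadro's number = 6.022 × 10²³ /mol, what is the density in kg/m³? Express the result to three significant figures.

1710 kg/m³

In a BCC lattice, atoms touch along the body diagonal, so √3·a = 4r, giving a = 3.418 Å = 3.418 × 10^-8 cm.
With Z = 2, ρ = Z·M/(N_A·a³) = 2 × 20.60 / (6.022 × 10²³ × 3.993 × 10^-23) = 1.713 g/cm³ = 1710 kg/m³.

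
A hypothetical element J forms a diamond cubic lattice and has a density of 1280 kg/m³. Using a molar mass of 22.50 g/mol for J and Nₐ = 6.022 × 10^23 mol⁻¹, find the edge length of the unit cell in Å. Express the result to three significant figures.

6.16 Å

With Z = 8 atoms per diamond cubic cell, a³ = Z·M/(N_A·ρ) = 8 × 22.50 / (6.022 × 10²³ × 1.280 g/cm³) = 2.335 × 10^-22 cm³.
a = (2.335 × 10^-22)^(1/3) = 6.158 × 10^-8 cm = 6.16 Å.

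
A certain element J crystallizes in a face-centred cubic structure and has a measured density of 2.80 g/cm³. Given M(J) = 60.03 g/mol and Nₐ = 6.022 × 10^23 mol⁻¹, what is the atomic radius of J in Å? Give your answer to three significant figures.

1.85 Å

For an FCC cell (Z = 4), a³ = Z·M/(N_A·ρ) = 4 × 60.03 / (6.022 × 10²³ × 2.800) = 1.424 × 10^-22 cm³, so a = 5.222 × 10^-8 cm = 5.222 Å.
Atoms touch along the face diagonal, so √2·a = 4r, so r = 0.3536 × a = 1.85 Å.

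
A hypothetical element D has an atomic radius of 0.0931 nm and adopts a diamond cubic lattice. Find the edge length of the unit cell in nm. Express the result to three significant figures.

0.430 nm

In a diamond cubic lattice, nearest neighbors lie along the body diagonal with √3·a = 8r.
a = 8r/√3 = 8 × 0.0931 / 1.7321 = 0.430 nm.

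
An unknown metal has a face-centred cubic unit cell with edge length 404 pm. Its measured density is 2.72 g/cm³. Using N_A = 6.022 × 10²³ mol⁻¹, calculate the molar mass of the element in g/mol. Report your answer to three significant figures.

27.0 g/mol

An FCC cell has Z = 4 atoms; a = 4.040 × 10^-8 cm.
M = ρ·N_A·a³/Z = 2.72 × 6.022 × 10²³ × 6.594 × 10^-23 / 4 = 27.0 g/mol.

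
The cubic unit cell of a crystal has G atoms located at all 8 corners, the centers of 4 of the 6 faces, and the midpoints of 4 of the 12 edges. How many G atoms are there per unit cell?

Corner atoms are shared by 8 cells (1/8 each), face atoms by 2 (1/2 each), edge atoms by 4 (1/4 each).
Net atoms = 8 × 1/8 + 4 × 1/2 + 4 × 1/4 = 1 + 2 + 1 = 4.

4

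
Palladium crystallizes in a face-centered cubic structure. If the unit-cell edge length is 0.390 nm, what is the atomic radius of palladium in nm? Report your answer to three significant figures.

0.138 nm

In an FCC lattice, atoms touch along the face diagonal, so √2·a = 4r.
r = √2·a/4 = 1.4142 × 0.390 / 4 = 0.138 nm.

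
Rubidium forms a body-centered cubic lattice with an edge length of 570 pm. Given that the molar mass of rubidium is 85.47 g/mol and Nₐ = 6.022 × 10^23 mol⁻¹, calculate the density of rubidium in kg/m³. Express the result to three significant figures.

1530 kg/m³

A BCC unit cell contains Z = 2 atoms.
Cell volume: a³ = (570 pm)³ = (5.700 × 10^-8 cm)³ = 1.852 × 10^-22 cm³.
ρ = Z·M/(N_A·a³) = 2 × 85.47 / (6.022 × 10²³ × 1.852 × 10^-22) = 1.533 g/cm³ = 1530 kg/m³.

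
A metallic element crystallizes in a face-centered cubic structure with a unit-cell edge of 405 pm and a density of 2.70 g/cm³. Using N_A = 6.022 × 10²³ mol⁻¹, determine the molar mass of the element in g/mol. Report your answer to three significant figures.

27.0 g/mol

An FCC cell has Z = 4 atoms; a = 4.050 × 10^-8 cm.
M = ρ·N_A·a³/Z = 2.70 × 6.022 × 10²³ × 6.643 × 10^-23 / 4 = 27.0 g/mol.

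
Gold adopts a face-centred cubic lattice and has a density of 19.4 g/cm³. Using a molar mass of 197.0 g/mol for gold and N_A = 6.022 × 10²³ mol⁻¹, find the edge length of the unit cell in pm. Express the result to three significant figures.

With Z = 4 atoms per FCC cell, a³ = Z·M/(N_A·ρ) = 4 × 197.0 / (6.022 × 10²³ × 19.40 g/cm³) = 6.745 × 10^-23 cm³.
a = (6.745 × 10^-23)^(1/3) = 4.071 × 10^-8 cm = 407 pm.

407 pm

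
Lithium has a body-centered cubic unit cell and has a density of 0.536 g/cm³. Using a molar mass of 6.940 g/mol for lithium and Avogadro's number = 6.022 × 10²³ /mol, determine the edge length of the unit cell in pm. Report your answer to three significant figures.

350 pm

With Z = 2 atoms per BCC cell, a³ = Z·M/(N_A·ρ) = 2 × 6.940 / (6.022 × 10²³ × 0.5360 g/cm³) = 4.300 × 10^-23 cm³.
a = (4.300 × 10^-23)^(1/3) = 3.503 × 10^-8 cm = 350 pm.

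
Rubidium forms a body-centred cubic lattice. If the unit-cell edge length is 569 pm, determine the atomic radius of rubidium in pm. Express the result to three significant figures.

246 pm

In a BCC lattice, atoms touch along the body diagonal, so √3·a = 4r.
r = √3·a/4 = 1.7321 × 569 / 4 = 246 pm.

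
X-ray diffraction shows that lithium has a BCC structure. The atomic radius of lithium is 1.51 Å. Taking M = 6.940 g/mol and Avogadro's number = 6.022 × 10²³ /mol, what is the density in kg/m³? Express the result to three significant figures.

In a BCC lattice, atoms touch along the body diagonal, so √3·a = 4r, giving a = 3.487 Å = 3.487 × 10^-8 cm.
With Z = 2, ρ = Z·M/(N_A·a³) = 2 × 6.940 / (6.022 × 10²³ × 4.241 × 10^-23) = 0.5435 g/cm³ = 544 kg/m³.

544 kg/m³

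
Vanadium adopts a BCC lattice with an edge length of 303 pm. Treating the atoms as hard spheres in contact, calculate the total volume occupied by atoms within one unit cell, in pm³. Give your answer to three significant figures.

1.89 × 10^7 pm³

In a BCC lattice atoms touch along the body diagonal, so √3·a = 4r, so r = 0.4330a = 131.2 pm.
V_atoms = Z × (4/3)πr³ = 2 × (4/3)π × (131.2)³ = 1.89 × 10^7 pm³.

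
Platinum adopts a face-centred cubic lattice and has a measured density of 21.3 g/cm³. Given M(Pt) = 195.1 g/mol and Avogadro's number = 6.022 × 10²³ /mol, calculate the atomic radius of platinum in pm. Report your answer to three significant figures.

For an FCC cell (Z = 4), a³ = Z·M/(N_A·ρ) = 4 × 195.1 / (6.022 × 10²³ × 21.30) = 6.084 × 10^-23 cm³, so a = 3.933 × 10^-8 cm = 393.3 pm.
Atoms touch along the face diagonal, so √2·a = 4r, so r = 0.3536 × a = 139 pm.

139 pm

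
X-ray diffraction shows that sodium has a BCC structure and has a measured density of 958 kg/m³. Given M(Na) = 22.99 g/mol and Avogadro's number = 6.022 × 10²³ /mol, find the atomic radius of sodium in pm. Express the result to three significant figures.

186 pm

For a BCC cell (Z = 2), a³ = Z·M/(N_A·ρ) = 2 × 22.99 / (6.022 × 10²³ × 0.9580) = 7.970 × 10^-23 cm³, so a = 4.303 × 10^-8 cm = 430.3 pm.
Atoms touch along the body diagonal, so √3·a = 4r, so r = 0.4330 × a = 186 pm.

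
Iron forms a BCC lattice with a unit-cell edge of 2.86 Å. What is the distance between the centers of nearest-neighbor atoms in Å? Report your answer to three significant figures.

In a BCC structure, atoms touch along the body diagonal, so √3·a = 4r; the nearest-neighbor distance equals 2r = 0.8660·a.
d = 0.8660 × 2.86 = 2.48 Å.

2.48 Å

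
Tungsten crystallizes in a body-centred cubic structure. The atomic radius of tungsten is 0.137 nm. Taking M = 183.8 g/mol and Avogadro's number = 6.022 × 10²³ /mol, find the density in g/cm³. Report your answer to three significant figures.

19.3 g/cm³

In a BCC lattice, atoms touch along the body diagonal, so √3·a = 4r, giving a = 0.3164 nm = 3.164 × 10^-8 cm.
With Z = 2, ρ = Z·M/(N_A·a³) = 2 × 183.8 / (6.022 × 10²³ × 3.167 × 10^-23) = 19.27 g/cm³.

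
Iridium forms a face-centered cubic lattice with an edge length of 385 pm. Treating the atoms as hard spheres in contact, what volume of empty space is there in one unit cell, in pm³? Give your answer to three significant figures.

In an FCC lattice atoms touch along the face diagonal, so √2·a = 4r, so r = 0.3536a = 136.1 pm.
V_cell = a³ = 5.707 × 10^7 pm³; V_atoms = 4 × (4/3)πr³ = 4.226 × 10^7 pm³.
Empty space = 5.707 × 10^7 − 4.226 × 10^7 = 1.48 × 10^7 pm³.

1.48 × 10^7 pm³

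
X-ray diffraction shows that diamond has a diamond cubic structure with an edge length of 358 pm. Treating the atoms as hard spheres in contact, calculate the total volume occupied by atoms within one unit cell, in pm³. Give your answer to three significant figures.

1.56 × 10^7 pm³

In a diamond cubic lattice nearest neighbors lie along the body diagonal with √3·a = 8r, so r = 0.2165a = 77.51 pm.
V_atoms = Z × (4/3)πr³ = 8 × (4/3)π × (77.51)³ = 1.56 × 10^7 pm³.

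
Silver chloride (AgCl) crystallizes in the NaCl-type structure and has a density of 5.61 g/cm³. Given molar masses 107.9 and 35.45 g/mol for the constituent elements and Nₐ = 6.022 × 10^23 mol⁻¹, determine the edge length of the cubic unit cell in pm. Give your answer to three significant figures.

M(AgCl) = 143.35 g/mol; Z = 4 formula units per cell.
a³ = Z·M/(N_A·ρ) = 4 × 143.35 / (6.022 × 10²³ × 5.61) = 1.697 × 10^-22 cm³, so a = 5.537 × 10^-8 cm = 554 pm.

554 pm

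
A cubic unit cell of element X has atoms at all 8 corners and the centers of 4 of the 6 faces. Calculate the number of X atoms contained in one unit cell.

3

Corner atoms are shared by 8 cells (1/8 each), face atoms by 2 (1/2 each).
Net atoms = 8 × 1/8 + 4 × 1/2 = 1 + 2 = 3.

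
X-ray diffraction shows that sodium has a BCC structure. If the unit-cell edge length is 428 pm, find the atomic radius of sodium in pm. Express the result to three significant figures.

185 pm

In a BCC lattice, atoms touch along the body diagonal, so √3·a = 4r.
r = √3·a/4 = 1.7321 × 428 / 4 = 185 pm.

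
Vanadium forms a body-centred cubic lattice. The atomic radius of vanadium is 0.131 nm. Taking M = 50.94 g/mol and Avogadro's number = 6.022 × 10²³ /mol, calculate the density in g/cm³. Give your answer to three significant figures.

In a BCC lattice, atoms touch along the body diagonal, so √3·a = 4r, giving a = 0.3025 nm = 3.025 × 10^-8 cm.
With Z = 2, ρ = Z·M/(N_A·a³) = 2 × 50.94 / (6.022 × 10²³ × 2.769 × 10^-23) = 6.110 g/cm³.

6.11 g/cm³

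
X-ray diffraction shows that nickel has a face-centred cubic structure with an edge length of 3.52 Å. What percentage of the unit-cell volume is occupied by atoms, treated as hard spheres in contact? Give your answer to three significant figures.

In an FCC lattice atoms touch along the face diagonal, so √2·a = 4r, so r = 0.3536a = 1.245 Å.
Packing fraction = Z·(4/3)πr³ / a³ = 4 × (4/3)π × (1.245)³ / (3.52)³ = 0.7405 = 74.0%.

74.0%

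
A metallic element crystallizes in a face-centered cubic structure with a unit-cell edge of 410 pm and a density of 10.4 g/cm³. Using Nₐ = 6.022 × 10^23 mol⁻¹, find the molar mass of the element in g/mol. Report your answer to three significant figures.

108 g/mol

An FCC cell has Z = 4 atoms; a = 4.100 × 10^-8 cm.
M = ρ·N_A·a³/Z = 10.4 × 6.022 × 10²³ × 6.892 × 10^-23 / 4 = 108 g/mol.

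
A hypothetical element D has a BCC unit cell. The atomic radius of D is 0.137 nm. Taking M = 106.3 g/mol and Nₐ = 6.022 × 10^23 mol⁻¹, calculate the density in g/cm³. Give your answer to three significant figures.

11.1 g/cm³

In a BCC lattice, atoms touch along the body diagonal, so √3·a = 4r, giving a = 0.3164 nm = 3.164 × 10^-8 cm.
With Z = 2, ρ = Z·M/(N_A·a³) = 2 × 106.3 / (6.022 × 10²³ × 3.167 × 10^-23) = 11.15 g/cm³.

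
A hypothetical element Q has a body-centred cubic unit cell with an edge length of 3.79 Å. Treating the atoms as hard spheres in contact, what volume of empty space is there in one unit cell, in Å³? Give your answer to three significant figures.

17.4 Å³

In a BCC lattice atoms touch along the body diagonal, so √3·a = 4r, so r = 0.4330a = 1.641 Å.
V_cell = a³ = 54.44 Å³; V_atoms = 2 × (4/3)πr³ = 37.03 Å³.
Empty space = 54.44 − 37.03 = 17.4 Å³.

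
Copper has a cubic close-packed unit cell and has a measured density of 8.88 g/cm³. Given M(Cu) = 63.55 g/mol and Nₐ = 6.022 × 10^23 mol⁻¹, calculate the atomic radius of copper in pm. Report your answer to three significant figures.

For an FCC cell (Z = 4), a³ = Z·M/(N_A·ρ) = 4 × 63.55 / (6.022 × 10²³ × 8.880) = 4.754 × 10^-23 cm³, so a = 3.622 × 10^-8 cm = 362.2 pm.
Atoms touch along the face diagonal, so √2·a = 4r, so r = 0.3536 × a = 128 pm.

128 pm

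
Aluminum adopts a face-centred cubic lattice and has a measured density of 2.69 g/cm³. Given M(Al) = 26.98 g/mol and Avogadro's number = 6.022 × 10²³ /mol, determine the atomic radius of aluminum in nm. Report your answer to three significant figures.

0.143 nm

For an FCC cell (Z = 4), a³ = Z·M/(N_A·ρ) = 4 × 26.98 / (6.022 × 10²³ × 2.690) = 6.662 × 10^-23 cm³, so a = 4.054 × 10^-8 cm = 0.4054 nm.
Atoms touch along the face diagonal, so √2·a = 4r, so r = 0.3536 × a = 0.143 nm.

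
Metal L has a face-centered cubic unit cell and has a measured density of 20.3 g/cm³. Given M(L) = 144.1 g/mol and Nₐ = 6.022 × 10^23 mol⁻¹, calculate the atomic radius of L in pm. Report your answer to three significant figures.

For an FCC cell (Z = 4), a³ = Z·M/(N_A·ρ) = 4 × 144.1 / (6.022 × 10²³ × 20.30) = 4.715 × 10^-23 cm³, so a = 3.613 × 10^-8 cm = 361.3 pm.
Atoms touch along the face diagonal, so √2·a = 4r, so r = 0.3536 × a = 128 pm.

128 pm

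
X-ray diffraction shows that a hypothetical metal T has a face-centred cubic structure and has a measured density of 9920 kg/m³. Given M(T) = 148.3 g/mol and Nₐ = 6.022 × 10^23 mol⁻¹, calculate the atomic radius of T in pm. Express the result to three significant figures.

For an FCC cell (Z = 4), a³ = Z·M/(N_A·ρ) = 4 × 148.3 / (6.022 × 10²³ × 9.920) = 9.930 × 10^-23 cm³, so a = 4.631 × 10^-8 cm = 463.1 pm.
Atoms touch along the face diagonal, so √2·a = 4r, so r = 0.3536 × a = 164 pm.

164 pm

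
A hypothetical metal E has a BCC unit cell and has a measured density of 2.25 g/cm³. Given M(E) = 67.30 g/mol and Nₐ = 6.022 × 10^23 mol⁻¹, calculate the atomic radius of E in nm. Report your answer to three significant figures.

For a BCC cell (Z = 2), a³ = Z·M/(N_A·ρ) = 2 × 67.30 / (6.022 × 10²³ × 2.250) = 9.934 × 10^-23 cm³, so a = 4.631 × 10^-8 cm = 0.4631 nm.
Atoms touch along the body diagonal, so √3·a = 4r, so r = 0.4330 × a = 0.201 nm.

0.201 nm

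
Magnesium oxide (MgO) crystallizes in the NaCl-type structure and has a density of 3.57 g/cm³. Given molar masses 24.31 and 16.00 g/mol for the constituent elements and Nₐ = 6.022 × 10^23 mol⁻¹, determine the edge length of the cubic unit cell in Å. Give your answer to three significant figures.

4.22 Å

M(MgO) = 40.31 g/mol; Z = 4 formula units per cell.
a³ = Z·M/(N_A·ρ) = 4 × 40.31 / (6.022 × 10²³ × 3.57) = 7.500 × 10^-23 cm³, so a = 4.217 × 10^-8 cm = 4.22 Å.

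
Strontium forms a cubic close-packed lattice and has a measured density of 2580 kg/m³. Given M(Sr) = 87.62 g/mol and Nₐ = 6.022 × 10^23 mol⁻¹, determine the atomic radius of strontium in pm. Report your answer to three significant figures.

215 pm

For an FCC cell (Z = 4), a³ = Z·M/(N_A·ρ) = 4 × 87.62 / (6.022 × 10²³ × 2.580) = 2.256 × 10^-22 cm³, so a = 6.087 × 10^-8 cm = 608.7 pm.
Atoms touch along the face diagonal, so √2·a = 4r, so r = 0.3536 × a = 215 pm.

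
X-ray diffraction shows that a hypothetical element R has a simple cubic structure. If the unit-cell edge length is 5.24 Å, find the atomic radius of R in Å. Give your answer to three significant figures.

2.62 Å

In a simple cubic lattice, atoms touch along the cell edge, so a = 2r.
r = a/2 = 5.24/2 = 2.62 Å.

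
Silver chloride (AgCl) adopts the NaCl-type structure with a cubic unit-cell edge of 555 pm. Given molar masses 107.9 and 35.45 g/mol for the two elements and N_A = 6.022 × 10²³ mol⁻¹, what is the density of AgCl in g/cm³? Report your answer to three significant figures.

The NaCl-type structure contains Z = 4 formula units per cell; M(AgCl) = 107.9 + 35.45 = 143.35 g/mol.
a³ = (5.550 × 10^-8 cm)³ = 1.710 × 10^-22 cm³.
ρ = 4 × 143.35 / (6.022 × 10²³ × 1.710 × 10^-22) = 5.570 g/cm³.

5.57 g/cm³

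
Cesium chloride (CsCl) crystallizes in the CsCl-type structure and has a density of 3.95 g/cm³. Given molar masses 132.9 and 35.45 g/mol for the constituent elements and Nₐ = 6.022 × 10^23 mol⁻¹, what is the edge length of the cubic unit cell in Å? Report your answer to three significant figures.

M(CsCl) = 168.35 g/mol; Z = 1 formula unit per cell.
a³ = Z·M/(N_A·ρ) = 1 × 168.35 / (6.022 × 10²³ × 3.95) = 7.077 × 10^-23 cm³, so a = 4.136 × 10^-8 cm = 4.14 Å.

4.14 Å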